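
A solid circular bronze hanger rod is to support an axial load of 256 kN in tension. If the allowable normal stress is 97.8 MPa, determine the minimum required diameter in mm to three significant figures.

57.7 mm

Required area A ≥ P/σ_allow = 256000/97.8 = 2618 mm².
For a solid circular section, d ≥ √(4A/π) = 57.73 mm.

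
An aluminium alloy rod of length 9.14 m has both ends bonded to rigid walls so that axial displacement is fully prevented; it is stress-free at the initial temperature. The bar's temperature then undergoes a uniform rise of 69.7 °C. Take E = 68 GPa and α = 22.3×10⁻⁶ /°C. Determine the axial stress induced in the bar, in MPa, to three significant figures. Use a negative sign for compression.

Free thermal expansion αLΔT = 22.3e-6 · 9140 · 69.7 = 14.21 mm.
The walls impose strain ε = −(14.21)/9140 = -1.5543e-03; σ = Eε = 68000 · -1.5543e-03 = -105.7 MPa.

-106 MPa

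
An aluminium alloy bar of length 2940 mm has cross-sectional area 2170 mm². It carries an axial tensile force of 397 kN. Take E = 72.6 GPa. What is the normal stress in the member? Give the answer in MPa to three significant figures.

183 MPa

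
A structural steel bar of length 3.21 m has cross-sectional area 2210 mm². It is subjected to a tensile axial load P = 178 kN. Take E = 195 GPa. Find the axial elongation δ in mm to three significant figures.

1.33 mm

δ_mech = NL/(AE) = 178000·3210/(2210·195000) = 1.326 mm.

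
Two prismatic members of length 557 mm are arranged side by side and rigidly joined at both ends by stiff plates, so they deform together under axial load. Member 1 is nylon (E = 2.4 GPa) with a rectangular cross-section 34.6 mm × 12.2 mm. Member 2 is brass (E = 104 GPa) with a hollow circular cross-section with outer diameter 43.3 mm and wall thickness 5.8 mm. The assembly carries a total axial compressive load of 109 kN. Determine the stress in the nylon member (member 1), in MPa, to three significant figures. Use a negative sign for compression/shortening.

-3.63 MPa

A_1 = 422.1 mm².
A_2 = 683.3 mm².
Equal strain + equilibrium ⇒ each member carries load in proportion to AE: A₁E₁ = 1013000 N, A₂E₂ = 71060000 N, ΣAE = 72080000 N.
σ₁ = P·E₁/ΣAE = -109000·2400/72080000 = -3.63 MPa.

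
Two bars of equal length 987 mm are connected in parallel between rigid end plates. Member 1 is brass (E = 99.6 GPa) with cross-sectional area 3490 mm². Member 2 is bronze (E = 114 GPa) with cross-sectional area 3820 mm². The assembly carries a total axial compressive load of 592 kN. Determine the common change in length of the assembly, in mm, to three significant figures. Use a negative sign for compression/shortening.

Equal strain + equilibrium ⇒ each member carries load in proportion to AE: A₁E₁ = 347600000 N, A₂E₂ = 435500000 N, ΣAE = 783100000 N.
δ = PL/ΣAE = -592000·987/783100000 = -0.7462 mm.

-0.746 mm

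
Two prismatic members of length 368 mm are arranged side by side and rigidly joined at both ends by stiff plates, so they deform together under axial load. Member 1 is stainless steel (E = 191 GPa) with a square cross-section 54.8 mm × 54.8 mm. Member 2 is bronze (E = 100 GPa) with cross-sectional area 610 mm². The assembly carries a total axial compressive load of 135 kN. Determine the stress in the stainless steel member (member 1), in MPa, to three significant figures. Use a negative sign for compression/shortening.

-40.6 MPa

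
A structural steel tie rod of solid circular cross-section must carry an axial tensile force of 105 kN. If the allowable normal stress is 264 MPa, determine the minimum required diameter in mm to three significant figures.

22.5 mm

Required area A ≥ P/σ_allow = 105000/264 = 397.7 mm².
For a solid circular section, d ≥ √(4A/π) = 22.5 mm.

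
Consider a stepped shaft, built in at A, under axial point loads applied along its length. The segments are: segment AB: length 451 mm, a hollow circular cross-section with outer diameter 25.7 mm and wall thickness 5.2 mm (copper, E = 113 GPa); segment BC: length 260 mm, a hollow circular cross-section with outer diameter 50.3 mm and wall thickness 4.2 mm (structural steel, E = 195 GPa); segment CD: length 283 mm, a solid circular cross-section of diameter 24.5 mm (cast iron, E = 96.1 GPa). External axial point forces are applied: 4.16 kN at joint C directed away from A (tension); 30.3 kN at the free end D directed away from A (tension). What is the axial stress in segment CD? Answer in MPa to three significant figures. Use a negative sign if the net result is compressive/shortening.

Internal axial forces (sectioning from the free end, tension +): N_CD = 30.3 kN, N_BC = 34.46 kN, N_AB = 34.46 kN.
A_CD = 471.4 mm².
σ_CD = N_CD/A_CD = 30300/471.4 = 64.27 MPa.

64.3 MPa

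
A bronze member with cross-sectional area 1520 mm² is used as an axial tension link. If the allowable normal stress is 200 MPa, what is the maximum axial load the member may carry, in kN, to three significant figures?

304 kN

P_max = σ_allow · A = 200 · 1520 = 304000 N = 304 kN.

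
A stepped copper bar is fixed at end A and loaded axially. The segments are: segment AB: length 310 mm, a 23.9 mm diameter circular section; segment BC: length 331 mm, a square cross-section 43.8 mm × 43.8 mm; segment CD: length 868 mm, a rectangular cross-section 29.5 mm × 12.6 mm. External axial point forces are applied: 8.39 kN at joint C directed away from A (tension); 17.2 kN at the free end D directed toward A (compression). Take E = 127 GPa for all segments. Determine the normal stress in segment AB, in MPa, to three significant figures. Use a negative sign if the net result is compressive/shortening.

Internal axial forces (sectioning from the free end, tension +): N_CD = -17.2 kN, N_BC = -8.81 kN, N_AB = -8.81 kN.
A_AB = 448.6 mm².
σ_AB = N_AB/A_AB = -8810/448.6 = -19.64 MPa.

-19.6 MPa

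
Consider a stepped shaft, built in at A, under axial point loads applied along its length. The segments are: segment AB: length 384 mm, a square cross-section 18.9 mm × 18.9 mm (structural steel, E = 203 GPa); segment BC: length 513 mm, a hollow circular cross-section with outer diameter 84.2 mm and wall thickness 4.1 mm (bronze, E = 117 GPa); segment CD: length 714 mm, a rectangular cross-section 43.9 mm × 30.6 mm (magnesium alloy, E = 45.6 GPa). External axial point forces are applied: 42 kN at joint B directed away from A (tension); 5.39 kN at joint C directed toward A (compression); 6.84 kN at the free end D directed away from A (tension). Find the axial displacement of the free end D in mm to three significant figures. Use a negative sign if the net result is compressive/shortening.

Internal axial forces (sectioning from the free end, tension +): N_CD = 6.84 kN, N_BC = 1.45 kN, N_AB = 43.45 kN.
A_AB = 357.2 mm².
A_BC = 1032 mm².
A_CD = 1343 mm².
δ_AB = 43450·384/(357.2·203000) = 0.2301 mm
δ_BC = 1450·513/(1032·117000) = 0.006162 mm
δ_CD = 6840·714/(1343·45600) = 0.07973 mm
δ = Σδ_i = 0.316 mm.

0.316 mm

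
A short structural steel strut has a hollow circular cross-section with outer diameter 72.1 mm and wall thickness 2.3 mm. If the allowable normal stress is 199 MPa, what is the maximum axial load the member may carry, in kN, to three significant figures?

100 kN

A = 504.4 mm².
P_max = σ_allow · A = 199 · 504.4 = 100400 N = 100.4 kN.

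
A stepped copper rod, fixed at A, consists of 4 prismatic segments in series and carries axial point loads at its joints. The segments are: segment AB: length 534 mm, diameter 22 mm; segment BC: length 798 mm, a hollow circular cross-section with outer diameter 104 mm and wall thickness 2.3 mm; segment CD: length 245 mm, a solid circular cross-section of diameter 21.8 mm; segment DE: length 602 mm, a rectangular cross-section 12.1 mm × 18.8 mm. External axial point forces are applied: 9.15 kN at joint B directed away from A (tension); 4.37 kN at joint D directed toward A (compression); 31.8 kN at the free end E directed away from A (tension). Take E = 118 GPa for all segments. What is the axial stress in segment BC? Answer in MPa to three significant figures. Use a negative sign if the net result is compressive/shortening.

37.3 MPa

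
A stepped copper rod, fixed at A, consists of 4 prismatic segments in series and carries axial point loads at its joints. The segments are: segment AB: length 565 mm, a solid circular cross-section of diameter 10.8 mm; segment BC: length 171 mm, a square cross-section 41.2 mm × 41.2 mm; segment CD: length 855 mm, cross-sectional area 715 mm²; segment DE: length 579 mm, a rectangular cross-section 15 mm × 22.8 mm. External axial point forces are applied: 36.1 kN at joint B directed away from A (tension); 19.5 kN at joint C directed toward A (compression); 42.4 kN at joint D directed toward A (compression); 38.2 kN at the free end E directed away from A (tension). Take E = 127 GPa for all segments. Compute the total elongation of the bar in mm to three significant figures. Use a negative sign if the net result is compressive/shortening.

Internal axial forces (sectioning from the free end, tension +): N_DE = 38.2 kN, N_CD = -4.2 kN, N_BC = -23.7 kN, N_AB = 12.4 kN.
A_AB = 91.61 mm².
A_BC = 1697 mm².
A_DE = 342 mm².
δ_AB = 12400·565/(91.61·127000) = 0.6022 mm
δ_BC = -23700·171/(1697·127000) = -0.0188 mm
δ_CD = -4200·855/(715·127000) = -0.03955 mm
δ_DE = 38200·579/(342·127000) = 0.5092 mm
δ = Σδ_i = 1.053 mm.

1.05 mm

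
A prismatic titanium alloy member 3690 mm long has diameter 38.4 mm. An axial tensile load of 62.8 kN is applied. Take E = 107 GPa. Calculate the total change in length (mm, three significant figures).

1.87 mm

A = 1158 mm².
δ_mech = NL/(AE) = 62800·3690/(1158·107000) = 1.87 mm.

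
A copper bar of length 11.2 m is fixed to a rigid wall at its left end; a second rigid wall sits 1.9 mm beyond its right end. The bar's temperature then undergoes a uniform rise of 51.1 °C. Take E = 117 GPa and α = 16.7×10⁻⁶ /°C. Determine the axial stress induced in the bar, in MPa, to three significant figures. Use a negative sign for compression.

-80.0 MPa

Free thermal expansion αLΔT = 16.7e-6 · 11200 · 51.1 = 9.558 mm.
The walls engage after the gap closes; constrained expansion = 9.558 − 1.9 = 7.658 mm.
The walls impose strain ε = −(7.658)/11200 = -6.8373e-04; σ = Eε = 117000 · -6.8373e-04 = -80 MPa.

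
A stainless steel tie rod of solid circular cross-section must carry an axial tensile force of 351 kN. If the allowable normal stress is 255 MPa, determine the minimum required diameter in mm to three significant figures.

Required area A ≥ P/σ_allow = 351000/255 = 1376 mm².
For a solid circular section, d ≥ √(4A/π) = 41.86 mm.

41.9 mm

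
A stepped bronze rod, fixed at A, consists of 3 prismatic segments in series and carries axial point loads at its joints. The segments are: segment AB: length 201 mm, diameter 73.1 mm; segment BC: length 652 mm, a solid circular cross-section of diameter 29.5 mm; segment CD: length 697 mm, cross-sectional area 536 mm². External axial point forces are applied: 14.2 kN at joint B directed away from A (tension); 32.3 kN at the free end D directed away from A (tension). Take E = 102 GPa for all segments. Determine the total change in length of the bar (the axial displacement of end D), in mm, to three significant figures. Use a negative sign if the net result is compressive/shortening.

Internal axial forces (sectioning from the free end, tension +): N_CD = 32.3 kN, N_BC = 32.3 kN, N_AB = 46.5 kN.
A_AB = 4197 mm².
A_BC = 683.5 mm².
δ_AB = 46500·201/(4197·102000) = 0.02183 mm
δ_BC = 32300·652/(683.5·102000) = 0.3021 mm
δ_CD = 32300·697/(536·102000) = 0.4118 mm
δ = Σδ_i = 0.7357 mm.

0.736 mm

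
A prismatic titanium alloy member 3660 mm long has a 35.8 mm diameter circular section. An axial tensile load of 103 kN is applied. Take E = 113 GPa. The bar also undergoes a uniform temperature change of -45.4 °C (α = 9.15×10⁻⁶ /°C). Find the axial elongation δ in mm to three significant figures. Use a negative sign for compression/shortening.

A = 1007 mm².
δ_mech = NL/(AE) = 103000·3660/(1007·113000) = 3.314 mm.
δ_thermal = αLΔT = 9.15e-6·3660·-45.4 = -1.52 mm.
δ = δ_mech + δ_thermal = 1.794 mm.

1.79 mm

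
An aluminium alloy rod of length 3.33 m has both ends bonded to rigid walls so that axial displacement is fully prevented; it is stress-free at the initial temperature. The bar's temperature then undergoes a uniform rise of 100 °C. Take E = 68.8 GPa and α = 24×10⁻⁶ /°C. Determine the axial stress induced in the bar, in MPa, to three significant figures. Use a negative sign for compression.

-165 MPa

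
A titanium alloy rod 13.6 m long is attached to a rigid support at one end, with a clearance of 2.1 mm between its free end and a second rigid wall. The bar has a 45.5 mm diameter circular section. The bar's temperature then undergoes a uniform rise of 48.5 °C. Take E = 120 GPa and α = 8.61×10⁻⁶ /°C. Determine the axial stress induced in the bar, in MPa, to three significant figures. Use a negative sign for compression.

Free thermal expansion αLΔT = 8.61e-6 · 13600 · 48.5 = 5.679 mm.
The walls engage after the gap closes; constrained expansion = 5.679 − 2.1 = 3.579 mm.
The walls impose strain ε = −(3.579)/13600 = -2.6317e-04; σ = Eε = 120000 · -2.6317e-04 = -31.58 MPa.

-31.6 MPa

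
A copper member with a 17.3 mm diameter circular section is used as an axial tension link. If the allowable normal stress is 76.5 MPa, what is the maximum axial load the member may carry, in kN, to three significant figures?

A = 235.1 mm².
P_max = σ_allow · A = 76.5 · 235.1 = 17980 N = 17.98 kN.

18.0 kN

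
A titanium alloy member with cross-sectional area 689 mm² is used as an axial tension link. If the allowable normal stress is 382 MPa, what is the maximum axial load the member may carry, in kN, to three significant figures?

263 kN

P_max = σ_allow · A = 382 · 689 = 263200 N = 263.2 kN.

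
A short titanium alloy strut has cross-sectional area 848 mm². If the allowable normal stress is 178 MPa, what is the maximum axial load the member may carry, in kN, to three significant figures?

151 kN

P_max = σ_allow · A = 178 · 848 = 150900 N = 150.9 kN.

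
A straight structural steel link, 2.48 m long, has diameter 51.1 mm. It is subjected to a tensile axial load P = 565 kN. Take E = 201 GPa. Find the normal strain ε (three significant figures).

0.00137

A = 2051 mm².
σ = N/A = 275.5 MPa; ε = σ/E = 275.5/201000 = 1.371e-03.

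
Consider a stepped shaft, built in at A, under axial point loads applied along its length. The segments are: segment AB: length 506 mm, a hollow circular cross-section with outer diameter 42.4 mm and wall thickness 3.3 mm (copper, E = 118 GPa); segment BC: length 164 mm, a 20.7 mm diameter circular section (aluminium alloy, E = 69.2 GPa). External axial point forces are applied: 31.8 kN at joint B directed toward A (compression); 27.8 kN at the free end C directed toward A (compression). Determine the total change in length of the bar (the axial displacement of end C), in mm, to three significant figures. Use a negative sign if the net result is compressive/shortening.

Internal axial forces (sectioning from the free end, tension +): N_BC = -27.8 kN, N_AB = -59.6 kN.
A_AB = 405.4 mm².
A_BC = 336.5 mm².
δ_AB = -59600·506/(405.4·118000) = -0.6305 mm
δ_BC = -27800·164/(336.5·69200) = -0.1958 mm
δ = Σδ_i = -0.8263 mm.

-0.826 mm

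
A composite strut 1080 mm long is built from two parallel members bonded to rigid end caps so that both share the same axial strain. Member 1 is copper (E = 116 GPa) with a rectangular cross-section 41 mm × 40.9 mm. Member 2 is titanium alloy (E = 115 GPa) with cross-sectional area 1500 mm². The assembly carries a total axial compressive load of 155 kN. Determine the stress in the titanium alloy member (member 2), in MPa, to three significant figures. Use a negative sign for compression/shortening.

A_1 = 1677 mm².
Equal strain + equilibrium ⇒ each member carries load in proportion to AE: A₁E₁ = 194500000 N, A₂E₂ = 172500000 N, ΣAE = 367000000 N.
σ₂ = P·E₂/ΣAE = -155000·115000/367000000 = -48.57 MPa.

-48.6 MPa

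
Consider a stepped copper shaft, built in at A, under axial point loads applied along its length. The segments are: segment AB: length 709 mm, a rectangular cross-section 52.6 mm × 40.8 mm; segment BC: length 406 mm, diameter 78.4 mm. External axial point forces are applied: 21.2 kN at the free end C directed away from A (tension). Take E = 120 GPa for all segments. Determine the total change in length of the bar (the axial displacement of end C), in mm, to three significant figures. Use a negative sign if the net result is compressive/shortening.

0.0732 mm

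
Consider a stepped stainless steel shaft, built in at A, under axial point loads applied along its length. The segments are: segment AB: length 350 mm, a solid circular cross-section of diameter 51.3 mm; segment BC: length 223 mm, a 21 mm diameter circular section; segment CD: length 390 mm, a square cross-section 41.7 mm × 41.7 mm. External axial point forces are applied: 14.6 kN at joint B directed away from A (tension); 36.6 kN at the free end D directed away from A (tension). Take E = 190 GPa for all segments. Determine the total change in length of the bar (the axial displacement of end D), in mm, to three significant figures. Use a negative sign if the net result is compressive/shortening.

0.213 mm

Internal axial forces (sectioning from the free end, tension +): N_CD = 36.6 kN, N_BC = 36.6 kN, N_AB = 51.2 kN.
A_AB = 2067 mm².
A_BC = 346.4 mm².
A_CD = 1739 mm².
δ_AB = 51200·350/(2067·190000) = 0.04563 mm
δ_BC = 36600·223/(346.4·190000) = 0.124 mm
δ_CD = 36600·390/(1739·190000) = 0.0432 mm
δ = Σδ_i = 0.2129 mm.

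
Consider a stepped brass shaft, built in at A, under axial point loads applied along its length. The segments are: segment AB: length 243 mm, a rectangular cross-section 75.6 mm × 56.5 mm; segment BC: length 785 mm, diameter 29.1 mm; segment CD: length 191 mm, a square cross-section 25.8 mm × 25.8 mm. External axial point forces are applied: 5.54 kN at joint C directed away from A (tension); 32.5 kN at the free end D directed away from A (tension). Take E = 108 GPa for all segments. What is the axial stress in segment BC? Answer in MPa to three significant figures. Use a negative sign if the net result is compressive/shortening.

Internal axial forces (sectioning from the free end, tension +): N_CD = 32.5 kN, N_BC = 38.04 kN, N_AB = 38.04 kN.
A_BC = 665.1 mm².
σ_BC = N_BC/A_BC = 38040/665.1 = 57.2 MPa.

57.2 MPa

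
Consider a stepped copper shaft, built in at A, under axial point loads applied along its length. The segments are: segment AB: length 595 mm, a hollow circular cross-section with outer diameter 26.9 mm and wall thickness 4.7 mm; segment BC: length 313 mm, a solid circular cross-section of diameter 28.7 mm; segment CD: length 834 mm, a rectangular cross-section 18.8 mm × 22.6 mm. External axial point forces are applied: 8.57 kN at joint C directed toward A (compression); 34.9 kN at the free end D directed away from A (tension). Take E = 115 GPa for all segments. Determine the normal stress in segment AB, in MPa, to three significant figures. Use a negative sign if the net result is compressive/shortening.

Internal axial forces (sectioning from the free end, tension +): N_CD = 34.9 kN, N_BC = 26.33 kN, N_AB = 26.33 kN.
A_AB = 327.8 mm².
σ_AB = N_AB/A_AB = 26330/327.8 = 80.32 MPa.

80.3 MPa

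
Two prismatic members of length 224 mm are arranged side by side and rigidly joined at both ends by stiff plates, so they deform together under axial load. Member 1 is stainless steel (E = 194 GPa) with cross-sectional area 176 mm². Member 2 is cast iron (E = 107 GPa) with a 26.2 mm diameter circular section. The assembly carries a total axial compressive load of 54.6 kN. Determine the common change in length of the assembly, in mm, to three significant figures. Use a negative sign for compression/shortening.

A_2 = 539.1 mm².
Equal strain + equilibrium ⇒ each member carries load in proportion to AE: A₁E₁ = 34140000 N, A₂E₂ = 57690000 N, ΣAE = 91830000 N.
δ = PL/ΣAE = -54600·224/91830000 = -0.1332 mm.

-0.133 mm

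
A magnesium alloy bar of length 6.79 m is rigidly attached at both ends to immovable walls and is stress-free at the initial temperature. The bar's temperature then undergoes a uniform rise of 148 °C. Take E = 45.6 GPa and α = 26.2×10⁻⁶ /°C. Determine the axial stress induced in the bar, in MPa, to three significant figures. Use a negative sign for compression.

-177 MPa

Free thermal expansion αLΔT = 26.2e-6 · 6790 · 148 = 26.33 mm.
The walls impose strain ε = −(26.33)/6790 = -3.8776e-03; σ = Eε = 45600 · -3.8776e-03 = -176.8 MPa.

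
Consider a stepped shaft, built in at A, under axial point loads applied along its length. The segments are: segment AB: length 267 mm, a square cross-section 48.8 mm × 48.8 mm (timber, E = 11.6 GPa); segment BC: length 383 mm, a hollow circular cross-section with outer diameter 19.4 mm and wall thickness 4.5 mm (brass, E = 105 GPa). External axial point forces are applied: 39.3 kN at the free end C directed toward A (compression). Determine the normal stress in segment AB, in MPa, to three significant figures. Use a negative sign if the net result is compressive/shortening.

Internal axial forces (sectioning from the free end, tension +): N_BC = -39.3 kN, N_AB = -39.3 kN.
A_AB = 2381 mm².
σ_AB = N_AB/A_AB = -39300/2381 = -16.5 MPa.

-16.5 MPa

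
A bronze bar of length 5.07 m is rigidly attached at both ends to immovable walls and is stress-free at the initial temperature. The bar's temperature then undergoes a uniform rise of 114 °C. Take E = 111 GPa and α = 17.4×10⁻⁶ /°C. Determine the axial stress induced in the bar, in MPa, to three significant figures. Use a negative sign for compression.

Free thermal expansion αLΔT = 17.4e-6 · 5070 · 114 = 10.06 mm.
The walls impose strain ε = −(10.06)/5070 = -1.9836e-03; σ = Eε = 111000 · -1.9836e-03 = -220.2 MPa.

-220 MPa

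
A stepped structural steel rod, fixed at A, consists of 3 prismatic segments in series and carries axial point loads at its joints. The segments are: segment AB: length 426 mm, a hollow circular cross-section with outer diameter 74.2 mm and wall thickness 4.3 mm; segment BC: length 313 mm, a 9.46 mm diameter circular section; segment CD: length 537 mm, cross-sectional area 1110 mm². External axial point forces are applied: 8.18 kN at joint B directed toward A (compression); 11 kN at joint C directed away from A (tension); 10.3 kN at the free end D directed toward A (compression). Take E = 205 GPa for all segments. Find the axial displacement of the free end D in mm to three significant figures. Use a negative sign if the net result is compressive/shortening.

Internal axial forces (sectioning from the free end, tension +): N_CD = -10.3 kN, N_BC = 0.7 kN, N_AB = -7.48 kN.
A_AB = 944.3 mm².
A_BC = 70.29 mm².
δ_AB = -7480·426/(944.3·205000) = -0.01646 mm
δ_BC = 700·313/(70.29·205000) = 0.01521 mm
δ_CD = -10300·537/(1110·205000) = -0.02431 mm
δ = Σδ_i = -0.02556 mm.

-0.0256 mm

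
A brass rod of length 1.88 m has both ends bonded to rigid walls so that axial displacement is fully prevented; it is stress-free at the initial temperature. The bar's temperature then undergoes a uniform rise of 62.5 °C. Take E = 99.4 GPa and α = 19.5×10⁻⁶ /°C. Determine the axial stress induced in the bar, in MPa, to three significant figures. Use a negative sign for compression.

-121 MPa

Free thermal expansion αLΔT = 19.5e-6 · 1880 · 62.5 = 2.291 mm.
The walls impose strain ε = −(2.291)/1880 = -1.2187e-03; σ = Eε = 99400 · -1.2187e-03 = -121.1 MPa.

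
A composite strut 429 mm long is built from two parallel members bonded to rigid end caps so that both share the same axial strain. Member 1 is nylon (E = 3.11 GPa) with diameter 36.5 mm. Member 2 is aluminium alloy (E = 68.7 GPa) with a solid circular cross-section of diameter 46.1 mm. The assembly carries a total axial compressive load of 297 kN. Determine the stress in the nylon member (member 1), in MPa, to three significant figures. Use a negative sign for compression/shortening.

-7.83 MPa

A_1 = 1046 mm².
A_2 = 1669 mm².
Equal strain + equilibrium ⇒ each member carries load in proportion to AE: A₁E₁ = 3254000 N, A₂E₂ = 114700000 N, ΣAE = 117900000 N.
σ₁ = P·E₁/ΣAE = -297000·3110/117900000 = -7.833 MPa.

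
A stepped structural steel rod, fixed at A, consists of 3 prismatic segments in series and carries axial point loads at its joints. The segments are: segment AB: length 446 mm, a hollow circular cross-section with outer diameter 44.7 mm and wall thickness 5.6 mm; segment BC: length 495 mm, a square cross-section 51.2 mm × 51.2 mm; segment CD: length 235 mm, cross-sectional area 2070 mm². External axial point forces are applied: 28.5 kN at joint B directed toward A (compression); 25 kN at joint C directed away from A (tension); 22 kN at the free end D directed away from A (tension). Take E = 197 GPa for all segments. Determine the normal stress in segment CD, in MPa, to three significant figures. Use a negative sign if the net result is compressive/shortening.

10.6 MPa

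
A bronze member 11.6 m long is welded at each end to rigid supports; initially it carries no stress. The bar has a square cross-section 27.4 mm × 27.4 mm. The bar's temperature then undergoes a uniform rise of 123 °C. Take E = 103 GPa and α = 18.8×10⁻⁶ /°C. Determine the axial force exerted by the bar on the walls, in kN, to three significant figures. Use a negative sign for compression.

Free thermal expansion αLΔT = 18.8e-6 · 11600 · 123 = 26.82 mm.
The walls impose strain ε = −(26.82)/11600 = -2.3124e-03; σ = Eε = 103000 · -2.3124e-03 = -238.2 MPa.
Wall reaction R = σ·A = -238.2·750.8 = -178800 N = -178.8 kN.

-179 kN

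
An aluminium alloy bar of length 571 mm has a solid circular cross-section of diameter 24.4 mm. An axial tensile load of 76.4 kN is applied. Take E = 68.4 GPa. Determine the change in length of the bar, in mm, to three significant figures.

1.36 mm

A = 467.6 mm².
δ_mech = NL/(AE) = 76400·571/(467.6·68400) = 1.364 mm.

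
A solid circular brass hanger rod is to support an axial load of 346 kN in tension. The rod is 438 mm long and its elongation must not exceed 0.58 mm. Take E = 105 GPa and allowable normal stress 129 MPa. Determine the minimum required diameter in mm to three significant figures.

Required area A ≥ P/σ_allow = 346000/129 = 2682 mm².
For a solid circular section, d ≥ √(4A/π) = 58.44 mm.
Elongation limit: A ≥ PL/(Eδ_allow) = 346000·438/(105000·0.58) = 2488 mm² ⇒ d ≥ 56.29 mm.
The stress limit governs.

58.4 mm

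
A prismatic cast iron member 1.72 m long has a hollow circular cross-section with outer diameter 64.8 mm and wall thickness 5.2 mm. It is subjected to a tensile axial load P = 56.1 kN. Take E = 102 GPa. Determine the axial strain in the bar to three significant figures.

A = 973.6 mm².
σ = N/A = 57.62 MPa; ε = σ/E = 57.62/102000 = 5.649e-04.

5.65e-04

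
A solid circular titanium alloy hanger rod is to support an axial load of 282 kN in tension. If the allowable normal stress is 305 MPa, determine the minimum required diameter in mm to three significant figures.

34.3 mm

Required area A ≥ P/σ_allow = 282000/305 = 924.6 mm².
For a solid circular section, d ≥ √(4A/π) = 34.31 mm.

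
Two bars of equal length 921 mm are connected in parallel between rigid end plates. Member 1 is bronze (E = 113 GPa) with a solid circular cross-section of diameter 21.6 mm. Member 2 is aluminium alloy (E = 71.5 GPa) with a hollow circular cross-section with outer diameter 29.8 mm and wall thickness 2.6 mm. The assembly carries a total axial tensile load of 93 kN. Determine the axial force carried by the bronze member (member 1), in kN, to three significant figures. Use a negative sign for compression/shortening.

A_1 = 366.4 mm².
A_2 = 222.2 mm².
Equal strain + equilibrium ⇒ each member carries load in proportion to AE: A₁E₁ = 41410000 N, A₂E₂ = 15890000 N, ΣAE = 57290000 N.
F₁ = P·A₁E₁/ΣAE = 93000·41410000/57290000 = 67210 N.

67.2 kN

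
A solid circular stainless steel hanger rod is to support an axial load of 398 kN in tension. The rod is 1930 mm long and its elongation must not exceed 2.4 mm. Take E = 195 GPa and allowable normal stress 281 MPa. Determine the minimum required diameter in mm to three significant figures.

45.7 mm

Required area A ≥ P/σ_allow = 398000/281 = 1416 mm².
For a solid circular section, d ≥ √(4A/π) = 42.47 mm.
Elongation limit: A ≥ PL/(Eδ_allow) = 398000·1930/(195000·2.4) = 1641 mm² ⇒ d ≥ 45.71 mm.
The elongation limit governs.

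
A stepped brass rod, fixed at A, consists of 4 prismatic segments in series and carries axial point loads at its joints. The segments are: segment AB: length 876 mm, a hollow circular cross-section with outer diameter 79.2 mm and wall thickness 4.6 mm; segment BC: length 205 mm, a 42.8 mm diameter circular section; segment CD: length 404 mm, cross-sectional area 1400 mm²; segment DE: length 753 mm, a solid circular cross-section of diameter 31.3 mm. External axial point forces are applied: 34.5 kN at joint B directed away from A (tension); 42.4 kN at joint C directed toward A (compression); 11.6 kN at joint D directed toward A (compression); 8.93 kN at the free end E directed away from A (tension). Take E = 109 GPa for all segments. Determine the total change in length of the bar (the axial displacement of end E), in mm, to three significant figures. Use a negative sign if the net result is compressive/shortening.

Internal axial forces (sectioning from the free end, tension +): N_DE = 8.93 kN, N_CD = -2.67 kN, N_BC = -45.07 kN, N_AB = -10.57 kN.
A_AB = 1078 mm².
A_BC = 1439 mm².
A_DE = 769.4 mm².
δ_AB = -10570·876/(1078·109000) = -0.0788 mm
δ_BC = -45070·205/(1439·109000) = -0.05892 mm
δ_CD = -2670·404/(1400·109000) = -0.007069 mm
δ_DE = 8930·753/(769.4·109000) = 0.08018 mm
δ = Σδ_i = -0.06461 mm.

-0.0646 mm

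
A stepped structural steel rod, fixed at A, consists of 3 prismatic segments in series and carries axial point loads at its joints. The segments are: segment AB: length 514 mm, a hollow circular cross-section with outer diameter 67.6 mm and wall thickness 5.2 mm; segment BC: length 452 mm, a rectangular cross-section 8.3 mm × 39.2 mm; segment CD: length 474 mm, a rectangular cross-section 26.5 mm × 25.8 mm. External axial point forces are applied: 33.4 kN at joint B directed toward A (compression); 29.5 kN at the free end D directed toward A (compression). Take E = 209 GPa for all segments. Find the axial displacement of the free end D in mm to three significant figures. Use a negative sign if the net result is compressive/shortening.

Internal axial forces (sectioning from the free end, tension +): N_CD = -29.5 kN, N_BC = -29.5 kN, N_AB = -62.9 kN.
A_AB = 1019 mm².
A_BC = 325.4 mm².
A_CD = 683.7 mm².
δ_AB = -62900·514/(1019·209000) = -0.1518 mm
δ_BC = -29500·452/(325.4·209000) = -0.1961 mm
δ_CD = -29500·474/(683.7·209000) = -0.09786 mm
δ = Σδ_i = -0.4457 mm.

-0.446 mm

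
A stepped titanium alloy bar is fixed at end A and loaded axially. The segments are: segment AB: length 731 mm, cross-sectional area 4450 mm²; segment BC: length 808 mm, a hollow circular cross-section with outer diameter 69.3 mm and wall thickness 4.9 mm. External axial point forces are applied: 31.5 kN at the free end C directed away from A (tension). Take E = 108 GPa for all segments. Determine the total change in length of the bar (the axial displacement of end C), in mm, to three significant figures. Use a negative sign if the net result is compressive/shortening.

Internal axial forces (sectioning from the free end, tension +): N_BC = 31.5 kN, N_AB = 31.5 kN.
A_BC = 991.4 mm².
δ_AB = 31500·731/(4450·108000) = 0.04791 mm
δ_BC = 31500·808/(991.4·108000) = 0.2377 mm
δ = Σδ_i = 0.2856 mm.

0.286 mm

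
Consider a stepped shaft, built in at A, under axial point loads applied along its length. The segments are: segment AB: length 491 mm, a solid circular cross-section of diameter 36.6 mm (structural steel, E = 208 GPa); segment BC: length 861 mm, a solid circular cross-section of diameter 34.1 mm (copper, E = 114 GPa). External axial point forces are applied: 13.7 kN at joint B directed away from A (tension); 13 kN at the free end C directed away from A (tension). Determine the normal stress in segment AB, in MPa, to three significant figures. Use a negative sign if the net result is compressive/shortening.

Internal axial forces (sectioning from the free end, tension +): N_BC = 13 kN, N_AB = 26.7 kN.
A_AB = 1052 mm².
σ_AB = N_AB/A_AB = 26700/1052 = 25.38 MPa.

25.4 MPa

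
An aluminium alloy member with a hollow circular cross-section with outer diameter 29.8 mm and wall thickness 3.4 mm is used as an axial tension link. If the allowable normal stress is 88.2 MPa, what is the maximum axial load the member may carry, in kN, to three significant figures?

24.9 kN

A = 282 mm².
P_max = σ_allow · A = 88.2 · 282 = 24870 N = 24.87 kN.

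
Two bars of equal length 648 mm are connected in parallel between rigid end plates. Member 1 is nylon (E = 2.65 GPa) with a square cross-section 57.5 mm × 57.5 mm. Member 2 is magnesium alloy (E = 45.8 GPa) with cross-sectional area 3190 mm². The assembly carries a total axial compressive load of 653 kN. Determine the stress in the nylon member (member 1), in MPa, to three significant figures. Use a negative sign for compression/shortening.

A_1 = 3306 mm².
Equal strain + equilibrium ⇒ each member carries load in proportion to AE: A₁E₁ = 8762000 N, A₂E₂ = 146100000 N, ΣAE = 154900000 N.
σ₁ = P·E₁/ΣAE = -653000·2650/154900000 = -11.17 MPa.

-11.2 MPa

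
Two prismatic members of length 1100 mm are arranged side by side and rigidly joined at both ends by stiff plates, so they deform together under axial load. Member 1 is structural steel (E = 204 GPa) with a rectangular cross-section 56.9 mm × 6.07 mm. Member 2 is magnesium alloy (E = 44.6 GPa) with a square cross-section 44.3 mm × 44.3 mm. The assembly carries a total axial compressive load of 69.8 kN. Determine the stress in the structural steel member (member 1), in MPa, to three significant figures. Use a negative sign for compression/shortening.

A_1 = 345.4 mm².
A_2 = 1962 mm².
Equal strain + equilibrium ⇒ each member carries load in proportion to AE: A₁E₁ = 70460000 N, A₂E₂ = 87530000 N, ΣAE = 158000000 N.
σ₁ = P·E₁/ΣAE = -69800·204000/158000000 = -90.13 MPa.

-90.1 MPa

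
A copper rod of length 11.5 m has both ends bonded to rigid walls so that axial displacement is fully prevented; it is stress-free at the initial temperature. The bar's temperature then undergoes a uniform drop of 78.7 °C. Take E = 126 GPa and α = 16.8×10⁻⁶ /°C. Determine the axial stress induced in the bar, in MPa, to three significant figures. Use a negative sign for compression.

167 MPa

Free thermal expansion αLΔT = 16.8e-6 · 11500 · -78.7 = -15.2 mm.
The walls impose strain ε = −(-15.2)/11500 = 1.3222e-03; σ = Eε = 126000 · 1.3222e-03 = 166.6 MPa.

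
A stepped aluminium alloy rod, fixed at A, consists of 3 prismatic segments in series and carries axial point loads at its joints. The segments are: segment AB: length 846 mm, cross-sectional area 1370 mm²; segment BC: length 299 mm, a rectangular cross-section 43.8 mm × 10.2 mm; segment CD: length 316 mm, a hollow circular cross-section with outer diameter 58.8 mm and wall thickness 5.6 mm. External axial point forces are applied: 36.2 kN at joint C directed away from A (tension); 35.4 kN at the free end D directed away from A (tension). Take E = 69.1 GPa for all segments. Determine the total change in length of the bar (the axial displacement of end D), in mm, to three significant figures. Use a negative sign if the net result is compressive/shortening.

1.51 mm

Internal axial forces (sectioning from the free end, tension +): N_CD = 35.4 kN, N_BC = 71.6 kN, N_AB = 71.6 kN.
A_BC = 446.8 mm².
A_CD = 935.9 mm².
δ_AB = 71600·846/(1370·69100) = 0.6399 mm
δ_BC = 71600·299/(446.8·69100) = 0.6935 mm
δ_CD = 35400·316/(935.9·69100) = 0.173 mm
δ = Σδ_i = 1.506 mm.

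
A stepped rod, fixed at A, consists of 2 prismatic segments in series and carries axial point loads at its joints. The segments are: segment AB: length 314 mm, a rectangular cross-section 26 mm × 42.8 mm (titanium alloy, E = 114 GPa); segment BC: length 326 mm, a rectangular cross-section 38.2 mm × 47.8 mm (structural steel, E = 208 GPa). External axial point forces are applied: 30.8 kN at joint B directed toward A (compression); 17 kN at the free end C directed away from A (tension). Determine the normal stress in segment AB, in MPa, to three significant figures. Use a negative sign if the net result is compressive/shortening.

Internal axial forces (sectioning from the free end, tension +): N_BC = 17 kN, N_AB = -13.8 kN.
A_AB = 1113 mm².
σ_AB = N_AB/A_AB = -13800/1113 = -12.4 MPa.

-12.4 MPa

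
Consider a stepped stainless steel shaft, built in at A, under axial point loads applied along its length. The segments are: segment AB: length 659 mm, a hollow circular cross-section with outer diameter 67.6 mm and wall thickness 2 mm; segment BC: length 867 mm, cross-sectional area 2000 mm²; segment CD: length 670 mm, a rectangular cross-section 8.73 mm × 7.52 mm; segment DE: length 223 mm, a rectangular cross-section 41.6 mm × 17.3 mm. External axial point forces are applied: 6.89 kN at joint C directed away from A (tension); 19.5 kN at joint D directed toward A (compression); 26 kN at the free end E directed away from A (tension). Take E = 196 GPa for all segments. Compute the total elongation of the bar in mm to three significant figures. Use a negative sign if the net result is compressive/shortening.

Internal axial forces (sectioning from the free end, tension +): N_DE = 26 kN, N_CD = 6.5 kN, N_BC = 13.39 kN, N_AB = 13.39 kN.
A_AB = 412.2 mm².
A_CD = 65.65 mm².
A_DE = 719.7 mm².
δ_AB = 13390·659/(412.2·196000) = 0.1092 mm
δ_BC = 13390·867/(2000·196000) = 0.02962 mm
δ_CD = 6500·670/(65.65·196000) = 0.3385 mm
δ_DE = 26000·223/(719.7·196000) = 0.0411 mm
δ = Σδ_i = 0.5184 mm.

0.518 mm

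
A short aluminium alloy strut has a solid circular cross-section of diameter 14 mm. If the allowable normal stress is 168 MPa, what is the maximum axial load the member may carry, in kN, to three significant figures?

A = 153.9 mm².
P_max = σ_allow · A = 168 · 153.9 = 25860 N = 25.86 kN.

25.9 kN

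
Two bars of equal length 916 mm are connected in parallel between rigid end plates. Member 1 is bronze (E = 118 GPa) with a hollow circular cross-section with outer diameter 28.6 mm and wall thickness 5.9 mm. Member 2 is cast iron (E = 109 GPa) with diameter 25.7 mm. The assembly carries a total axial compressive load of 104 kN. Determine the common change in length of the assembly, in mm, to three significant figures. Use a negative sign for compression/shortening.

-0.897 mm

A_1 = 420.8 mm².
A_2 = 518.7 mm².
Equal strain + equilibrium ⇒ each member carries load in proportion to AE: A₁E₁ = 49650000 N, A₂E₂ = 56540000 N, ΣAE = 106200000 N.
δ = PL/ΣAE = -104000·916/106200000 = -0.8971 mm.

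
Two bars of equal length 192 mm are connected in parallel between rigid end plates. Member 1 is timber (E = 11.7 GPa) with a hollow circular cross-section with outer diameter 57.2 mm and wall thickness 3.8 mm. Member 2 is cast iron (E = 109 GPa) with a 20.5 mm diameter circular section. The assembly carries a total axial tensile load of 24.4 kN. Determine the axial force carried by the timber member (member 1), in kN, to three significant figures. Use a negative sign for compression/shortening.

4.19 kN

A_1 = 637.5 mm².
A_2 = 330.1 mm².
Equal strain + equilibrium ⇒ each member carries load in proportion to AE: A₁E₁ = 7459000 N, A₂E₂ = 35980000 N, ΣAE = 43440000 N.
F₁ = P·A₁E₁/ΣAE = 24400·7459000/43440000 = 4190 N.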